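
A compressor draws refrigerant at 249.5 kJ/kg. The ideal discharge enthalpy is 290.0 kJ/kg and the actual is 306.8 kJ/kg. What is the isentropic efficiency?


dh_ideal = 290.0 - 249.5 = 40.5 kJ/kg
dh_actual = 306.8 - 249.5 = 57.3 kJ/kg
eta_s = dh_ideal / dh_actual = 40.5 / 57.3
eta_s = 0.7068

0.7068


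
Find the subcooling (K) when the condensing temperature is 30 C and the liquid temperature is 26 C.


Subcooling = T_cond - T_liquid
Subcooling = 30 - 26
Subcooling = 4 K

4


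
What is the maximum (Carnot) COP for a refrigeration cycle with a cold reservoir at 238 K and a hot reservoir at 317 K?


dT = 317 - 238 = 79 K
COP_carnot = T_cold / dT = 238 / 79
COP_carnot = 3.013

3.013


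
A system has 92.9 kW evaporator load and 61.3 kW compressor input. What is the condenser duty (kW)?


Q_cond = Q_evap + W
Q_cond = 92.9 + 61.3
Q_cond = 154.2 kW

154.2


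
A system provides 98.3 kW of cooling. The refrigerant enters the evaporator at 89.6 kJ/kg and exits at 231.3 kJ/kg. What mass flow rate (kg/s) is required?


dh = 231.3 - 89.6 = 141.7 kJ/kg
m_dot = Q / dh = 98.3 / 141.7 = 0.6937 kg/s

0.6937


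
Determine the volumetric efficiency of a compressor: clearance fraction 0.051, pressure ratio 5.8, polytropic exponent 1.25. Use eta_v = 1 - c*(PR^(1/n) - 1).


PR^(1/n) = 5.8^(1/1.25) = 4.0807726
eta_v = 1 - 0.051 * (4.0807726 - 1)
eta_v = 0.8429

0.8429


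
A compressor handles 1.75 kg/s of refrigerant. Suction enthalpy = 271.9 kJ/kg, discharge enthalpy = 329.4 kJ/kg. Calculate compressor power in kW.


dh = 329.4 - 271.9 = 57.5 kJ/kg
W = m_dot * dh = 1.75 * 57.5 = 100.63 kW

100.63


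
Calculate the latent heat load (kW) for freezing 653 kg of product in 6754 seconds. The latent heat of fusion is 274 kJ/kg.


Q_lat = m * h_fg / t
Q_lat = 653 * 274 / 6754
Q_lat = 26.49 kW

26.49


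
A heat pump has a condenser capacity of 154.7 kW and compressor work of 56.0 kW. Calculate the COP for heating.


COP_hp = Q_cond / W
COP_hp = 154.7 / 56.0
COP_hp = 2.763

2.763


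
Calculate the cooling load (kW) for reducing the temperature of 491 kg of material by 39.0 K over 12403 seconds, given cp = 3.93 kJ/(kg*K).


Q = m * cp * dT / t
Q = 491 * 3.93 * 39.0 / 12403
Q = 6.068 kW

6.068


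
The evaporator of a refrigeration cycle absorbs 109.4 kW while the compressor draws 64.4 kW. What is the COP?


COP = Q_evap / W
COP = 109.4 / 64.4
COP = 1.699

1.699


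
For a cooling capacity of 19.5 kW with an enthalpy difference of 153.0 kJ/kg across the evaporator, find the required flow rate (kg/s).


m_dot = Q / dh
m_dot = 19.5 / 153.0
m_dot = 0.1275 kg/s

0.1275


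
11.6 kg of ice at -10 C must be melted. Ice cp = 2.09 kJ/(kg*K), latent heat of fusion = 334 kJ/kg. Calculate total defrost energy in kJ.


Sensible heat = cp * dT = 2.09 * 10 = 20.9 kJ/kg
Total per kg = 20.9 + 334 = 354.9 kJ/kg
Q = m * total = 11.6 * 354.9
Q = 4116.8 kJ

4116.8


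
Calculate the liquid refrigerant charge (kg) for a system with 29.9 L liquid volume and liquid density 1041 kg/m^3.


Charge = V * rho / 1000
Charge = 29.9 * 1041 / 1000
Charge = 31.13 kg

31.13


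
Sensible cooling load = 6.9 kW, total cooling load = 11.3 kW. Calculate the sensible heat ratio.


SHR = Q_sensible / Q_total
SHR = 6.9 / 11.3
SHR = 0.611

0.611


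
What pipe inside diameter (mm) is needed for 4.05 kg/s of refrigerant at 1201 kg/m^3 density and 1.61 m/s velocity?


A = m_dot / (rho * v) = 4.05 / (1201 * 1.61) = 0.002094527852 m^2
d = sqrt(4*A/pi) * 1000
d = 51.6 mm

51.6


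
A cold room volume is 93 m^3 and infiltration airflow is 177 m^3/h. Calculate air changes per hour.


ACH = flow / volume
ACH = 177 / 93
ACH = 1.903

1.903


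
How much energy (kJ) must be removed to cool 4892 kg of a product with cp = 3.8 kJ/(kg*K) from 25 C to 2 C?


dT = 25 - (2) = 23 K
Q = m * cp * dT = 4892 * 3.8 * 23
Q = 427561 kJ

427561


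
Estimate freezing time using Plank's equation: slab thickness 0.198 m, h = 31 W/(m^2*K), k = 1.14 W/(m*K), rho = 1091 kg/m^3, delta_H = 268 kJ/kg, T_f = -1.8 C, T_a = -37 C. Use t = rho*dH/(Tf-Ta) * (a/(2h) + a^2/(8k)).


dT = -1.8 - (-37) = 35.2 K
term1 = a/(2h) = 0.198/(2*31) = 0.003193548387
term2 = a^2/(8k) = 0.198^2/(8*1.14) = 0.004298684211
t = rho*dH*1000/dT * (term1 + term2)
t = 1091*268*1000/35.2 * (0.003193548387 + 0.004298684211)
t = 62234 s

62234


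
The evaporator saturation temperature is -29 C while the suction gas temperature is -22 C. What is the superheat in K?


Superheat = T_suction - T_evap
Superheat = -22 - (-29)
Superheat = 7 K

7


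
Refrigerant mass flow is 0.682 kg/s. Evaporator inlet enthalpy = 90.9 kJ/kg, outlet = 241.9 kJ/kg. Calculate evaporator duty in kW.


dh = 241.9 - 90.9 = 151.0 kJ/kg
Q_evap = m_dot * dh = 0.682 * 151.0
Q_evap = 102.98 kW

102.98


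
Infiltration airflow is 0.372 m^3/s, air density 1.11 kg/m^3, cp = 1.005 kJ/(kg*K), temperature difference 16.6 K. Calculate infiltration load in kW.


Q = V_dot * rho * cp * dT
Q = 0.372 * 1.11 * 1.005 * 16.6
Q = 6.889 kW

6.889


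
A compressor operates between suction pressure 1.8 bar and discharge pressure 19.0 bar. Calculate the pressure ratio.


PR = P_high / P_low
PR = 19.0 / 1.8
PR = 10.556

10.556


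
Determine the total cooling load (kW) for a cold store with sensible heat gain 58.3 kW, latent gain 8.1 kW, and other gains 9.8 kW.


Q_total = Q_s + Q_l + Q_misc
Q_total = 58.3 + 8.1 + 9.8
Q_total = 76.2 kW

76.2


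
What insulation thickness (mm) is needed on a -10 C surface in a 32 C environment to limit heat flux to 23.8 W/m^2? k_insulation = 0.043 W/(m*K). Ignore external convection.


dT = 32 - (-10) = 42 K
thickness = k * dT / q_max * 1000
thickness = 0.043 * 42 / 23.8 * 1000
thickness = 75.9 mm

75.9


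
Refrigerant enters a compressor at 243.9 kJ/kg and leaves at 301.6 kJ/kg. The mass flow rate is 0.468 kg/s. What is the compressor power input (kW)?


dh = 301.6 - 243.9 = 57.7 kJ/kg
W = m_dot * dh = 0.468 * 57.7 = 27.0 kW

27.0


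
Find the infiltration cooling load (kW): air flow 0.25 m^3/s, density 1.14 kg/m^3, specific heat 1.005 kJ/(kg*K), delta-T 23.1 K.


Q = V_dot * rho * cp * dT
Q = 0.25 * 1.14 * 1.005 * 23.1
Q = 6.616 kW

6.616


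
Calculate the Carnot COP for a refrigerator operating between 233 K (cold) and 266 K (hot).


dT = 266 - 233 = 33 K
COP_carnot = T_cold / dT = 233 / 33
COP_carnot = 7.061

7.061


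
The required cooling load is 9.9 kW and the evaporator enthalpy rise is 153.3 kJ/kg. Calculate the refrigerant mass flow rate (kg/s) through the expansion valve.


m_dot = Q / dh
m_dot = 9.9 / 153.3
m_dot = 0.0646 kg/s

0.0646


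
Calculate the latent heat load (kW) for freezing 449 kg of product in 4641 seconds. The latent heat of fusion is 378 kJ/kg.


Q_lat = m * h_fg / t
Q_lat = 449 * 378 / 4641
Q_lat = 36.57 kW

36.57


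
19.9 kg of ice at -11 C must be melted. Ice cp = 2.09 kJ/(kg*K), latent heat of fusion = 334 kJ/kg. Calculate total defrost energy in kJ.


Sensible heat = cp * dT = 2.09 * 11 = 22.99 kJ/kg
Total per kg = 22.99 + 334 = 356.99 kJ/kg
Q = m * total = 19.9 * 356.99
Q = 7104.1 kJ

7104.1


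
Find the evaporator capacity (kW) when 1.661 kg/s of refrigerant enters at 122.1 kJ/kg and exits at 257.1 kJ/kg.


dh = 257.1 - 122.1 = 135.0 kJ/kg
Q_evap = m_dot * dh = 1.661 * 135.0
Q_evap = 224.24 kW

224.24


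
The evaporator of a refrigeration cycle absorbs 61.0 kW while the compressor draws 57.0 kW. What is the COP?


COP = Q_evap / W
COP = 61.0 / 57.0
COP = 1.07

1.07


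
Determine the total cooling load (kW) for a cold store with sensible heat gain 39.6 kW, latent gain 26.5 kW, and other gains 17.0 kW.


Q_total = Q_s + Q_l + Q_misc
Q_total = 39.6 + 26.5 + 17.0
Q_total = 83.1 kW

83.1


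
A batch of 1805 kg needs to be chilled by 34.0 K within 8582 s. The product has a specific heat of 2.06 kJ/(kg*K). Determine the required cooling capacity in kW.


Q = m * cp * dT / t
Q = 1805 * 2.06 * 34.0 / 8582
Q = 14.731 kW

14.731


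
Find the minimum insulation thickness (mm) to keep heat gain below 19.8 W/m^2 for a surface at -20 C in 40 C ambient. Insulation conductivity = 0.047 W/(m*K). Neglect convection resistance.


dT = 40 - (-20) = 60 K
thickness = k * dT / q_max * 1000
thickness = 0.047 * 60 / 19.8 * 1000
thickness = 142.4 mm

142.4


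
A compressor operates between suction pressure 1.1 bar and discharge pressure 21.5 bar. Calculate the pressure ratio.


PR = P_high / P_low
PR = 21.5 / 1.1
PR = 19.545

19.545


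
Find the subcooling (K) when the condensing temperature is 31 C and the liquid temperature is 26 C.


Subcooling = T_cond - T_liquid
Subcooling = 31 - 26
Subcooling = 5 K

5


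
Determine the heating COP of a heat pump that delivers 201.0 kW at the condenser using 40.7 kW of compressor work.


COP_hp = Q_cond / W
COP_hp = 201.0 / 40.7
COP_hp = 4.939

4.939


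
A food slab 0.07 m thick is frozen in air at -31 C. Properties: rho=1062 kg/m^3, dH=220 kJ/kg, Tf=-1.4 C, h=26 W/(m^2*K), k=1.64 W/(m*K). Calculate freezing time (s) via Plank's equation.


dT = -1.4 - (-31) = 29.6 K
term1 = a/(2h) = 0.07/(2*26) = 0.001346153846
term2 = a^2/(8k) = 0.07^2/(8*1.64) = 0.0003734756098
t = rho*dH*1000/dT * (term1 + term2)
t = 1062*220*1000/29.6 * (0.001346153846 + 0.0003734756098)
t = 13573 s

13573


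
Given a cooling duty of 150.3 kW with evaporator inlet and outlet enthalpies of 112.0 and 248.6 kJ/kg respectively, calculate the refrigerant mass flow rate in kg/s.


dh = 248.6 - 112.0 = 136.6 kJ/kg
m_dot = Q / dh = 150.3 / 136.6 = 1.1003 kg/s

1.1003


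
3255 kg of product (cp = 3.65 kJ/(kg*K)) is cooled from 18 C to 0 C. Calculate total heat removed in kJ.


dT = 18 - (0) = 18 K
Q = m * cp * dT = 3255 * 3.65 * 18
Q = 213854 kJ

213854


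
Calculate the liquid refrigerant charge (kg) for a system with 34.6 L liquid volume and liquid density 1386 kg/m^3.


Charge = V * rho / 1000
Charge = 34.6 * 1386 / 1000
Charge = 47.96 kg

47.96


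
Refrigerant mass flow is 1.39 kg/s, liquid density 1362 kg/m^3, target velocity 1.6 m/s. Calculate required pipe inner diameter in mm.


A = m_dot / (rho * v) = 1.39 / (1362 * 1.6) = 0.0006378487518 m^2
d = sqrt(4*A/pi) * 1000
d = 28.5 mm

28.5


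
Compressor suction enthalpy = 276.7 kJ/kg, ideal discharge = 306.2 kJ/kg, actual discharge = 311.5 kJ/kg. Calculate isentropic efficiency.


dh_ideal = 306.2 - 276.7 = 29.5 kJ/kg
dh_actual = 311.5 - 276.7 = 34.8 kJ/kg
eta_s = dh_ideal / dh_actual = 29.5 / 34.8
eta_s = 0.8477

0.8477


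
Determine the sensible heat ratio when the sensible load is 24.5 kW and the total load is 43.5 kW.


SHR = Q_sensible / Q_total
SHR = 24.5 / 43.5
SHR = 0.563

0.563


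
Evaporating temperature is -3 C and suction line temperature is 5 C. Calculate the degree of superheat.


Superheat = T_suction - T_evap
Superheat = 5 - (-3)
Superheat = 8 K

8


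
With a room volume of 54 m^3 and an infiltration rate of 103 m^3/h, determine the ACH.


ACH = flow / volume
ACH = 103 / 54
ACH = 1.907

1.907


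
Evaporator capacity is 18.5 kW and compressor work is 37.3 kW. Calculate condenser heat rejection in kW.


Q_cond = Q_evap + W
Q_cond = 18.5 + 37.3
Q_cond = 55.8 kW

55.8


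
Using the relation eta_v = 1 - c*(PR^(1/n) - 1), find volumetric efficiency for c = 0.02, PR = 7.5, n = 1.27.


PR^(1/n) = 7.5^(1/1.27) = 4.88680058
eta_v = 1 - 0.02 * (4.88680058 - 1)
eta_v = 0.9223

0.9223


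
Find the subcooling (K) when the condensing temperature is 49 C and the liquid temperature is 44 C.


Subcooling = T_cond - T_liquid
Subcooling = 49 - 44
Subcooling = 5 K

5


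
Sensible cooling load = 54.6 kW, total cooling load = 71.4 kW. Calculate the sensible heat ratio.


SHR = Q_sensible / Q_total
SHR = 54.6 / 71.4
SHR = 0.765

0.765


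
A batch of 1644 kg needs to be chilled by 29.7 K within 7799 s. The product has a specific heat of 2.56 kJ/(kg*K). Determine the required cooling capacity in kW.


Q = m * cp * dT / t
Q = 1644 * 2.56 * 29.7 / 7799
Q = 16.027 kW

16.027


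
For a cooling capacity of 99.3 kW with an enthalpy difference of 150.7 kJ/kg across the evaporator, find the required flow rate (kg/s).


m_dot = Q / dh
m_dot = 99.3 / 150.7
m_dot = 0.6589 kg/s

0.6589


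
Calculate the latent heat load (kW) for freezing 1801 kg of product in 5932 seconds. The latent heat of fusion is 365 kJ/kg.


Q_lat = m * h_fg / t
Q_lat = 1801 * 365 / 5932
Q_lat = 110.82 kW

110.82


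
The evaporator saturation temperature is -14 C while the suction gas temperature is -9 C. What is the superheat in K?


Superheat = T_suction - T_evap
Superheat = -9 - (-14)
Superheat = 5 K

5


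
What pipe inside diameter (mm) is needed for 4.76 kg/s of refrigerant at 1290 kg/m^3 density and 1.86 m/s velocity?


A = m_dot / (rho * v) = 4.76 / (1290 * 1.86) = 0.001983829291 m^2
d = sqrt(4*A/pi) * 1000
d = 50.3 mm

50.3


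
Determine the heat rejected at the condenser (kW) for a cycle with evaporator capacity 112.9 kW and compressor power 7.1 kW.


Q_cond = Q_evap + W
Q_cond = 112.9 + 7.1
Q_cond = 120.0 kW

120.0


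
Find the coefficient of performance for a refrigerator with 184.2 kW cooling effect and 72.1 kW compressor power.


COP = Q_evap / W
COP = 184.2 / 72.1
COP = 2.555

2.555


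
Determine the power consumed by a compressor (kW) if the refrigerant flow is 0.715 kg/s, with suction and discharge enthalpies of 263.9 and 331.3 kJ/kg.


dh = 331.3 - 263.9 = 67.4 kJ/kg
W = m_dot * dh = 0.715 * 67.4 = 48.19 kW

48.19


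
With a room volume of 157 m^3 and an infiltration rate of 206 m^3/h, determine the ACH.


ACH = flow / volume
ACH = 206 / 157
ACH = 1.312

1.312


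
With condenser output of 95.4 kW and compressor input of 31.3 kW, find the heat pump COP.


COP_hp = Q_cond / W
COP_hp = 95.4 / 31.3
COP_hp = 3.048

3.048


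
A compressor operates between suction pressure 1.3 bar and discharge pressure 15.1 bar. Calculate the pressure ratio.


PR = P_high / P_low
PR = 15.1 / 1.3
PR = 11.615

11.615


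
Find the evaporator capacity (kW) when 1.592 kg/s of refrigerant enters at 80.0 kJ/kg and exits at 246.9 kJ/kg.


dh = 246.9 - 80.0 = 166.9 kJ/kg
Q_evap = m_dot * dh = 1.592 * 166.9
Q_evap = 265.7 kW

265.7


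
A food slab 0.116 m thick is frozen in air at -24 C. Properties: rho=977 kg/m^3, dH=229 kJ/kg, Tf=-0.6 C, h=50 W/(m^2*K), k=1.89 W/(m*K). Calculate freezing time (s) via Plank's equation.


dT = -0.6 - (-24) = 23.4 K
term1 = a/(2h) = 0.116/(2*50) = 0.00116
term2 = a^2/(8k) = 0.116^2/(8*1.89) = 0.0008899470899
t = rho*dH*1000/dT * (term1 + term2)
t = 977*229*1000/23.4 * (0.00116 + 0.0008899470899)
t = 19600 s

19600


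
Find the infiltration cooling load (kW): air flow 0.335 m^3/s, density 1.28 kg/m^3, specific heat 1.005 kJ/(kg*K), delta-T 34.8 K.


Q = V_dot * rho * cp * dT
Q = 0.335 * 1.28 * 1.005 * 34.8
Q = 14.997 kW

14.997


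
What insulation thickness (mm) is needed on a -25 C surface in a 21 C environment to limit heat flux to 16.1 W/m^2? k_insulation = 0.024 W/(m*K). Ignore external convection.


dT = 21 - (-25) = 46 K
thickness = k * dT / q_max * 1000
thickness = 0.024 * 46 / 16.1 * 1000
thickness = 68.6 mm

68.6


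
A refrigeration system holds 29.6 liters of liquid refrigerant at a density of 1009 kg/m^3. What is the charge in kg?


Charge = V * rho / 1000
Charge = 29.6 * 1009 / 1000
Charge = 29.87 kg

29.87


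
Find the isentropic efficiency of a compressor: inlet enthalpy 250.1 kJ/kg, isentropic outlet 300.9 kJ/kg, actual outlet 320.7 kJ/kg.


dh_ideal = 300.9 - 250.1 = 50.8 kJ/kg
dh_actual = 320.7 - 250.1 = 70.6 kJ/kg
eta_s = dh_ideal / dh_actual = 50.8 / 70.6
eta_s = 0.7195

0.7195


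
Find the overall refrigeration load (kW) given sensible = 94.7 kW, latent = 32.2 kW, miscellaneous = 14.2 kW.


Q_total = Q_s + Q_l + Q_misc
Q_total = 94.7 + 32.2 + 14.2
Q_total = 141.1 kW

141.1


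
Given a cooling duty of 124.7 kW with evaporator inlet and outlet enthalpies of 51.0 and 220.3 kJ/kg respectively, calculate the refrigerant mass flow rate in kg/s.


dh = 220.3 - 51.0 = 169.3 kJ/kg
m_dot = Q / dh = 124.7 / 169.3 = 0.7366 kg/s

0.7366


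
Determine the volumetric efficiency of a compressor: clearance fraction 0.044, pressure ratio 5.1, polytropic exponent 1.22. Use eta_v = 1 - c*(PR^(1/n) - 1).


PR^(1/n) = 5.1^(1/1.22) = 3.80167997
eta_v = 1 - 0.044 * (3.80167997 - 1)
eta_v = 0.8767

0.8767


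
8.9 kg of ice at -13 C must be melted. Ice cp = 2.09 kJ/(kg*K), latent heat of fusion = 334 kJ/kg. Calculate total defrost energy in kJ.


Sensible heat = cp * dT = 2.09 * 13 = 27.17 kJ/kg
Total per kg = 27.17 + 334 = 361.17 kJ/kg
Q = m * total = 8.9 * 361.17
Q = 3214.4 kJ

3214.4


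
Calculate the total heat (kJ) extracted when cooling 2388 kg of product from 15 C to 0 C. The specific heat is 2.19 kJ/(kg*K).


dT = 15 - (0) = 15 K
Q = m * cp * dT = 2388 * 2.19 * 15
Q = 78446 kJ

78446


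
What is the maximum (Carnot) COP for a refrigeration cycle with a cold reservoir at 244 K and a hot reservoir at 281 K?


dT = 281 - 244 = 37 K
COP_carnot = T_cold / dT = 244 / 37
COP_carnot = 6.595

6.595


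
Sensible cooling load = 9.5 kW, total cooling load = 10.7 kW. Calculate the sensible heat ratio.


SHR = Q_sensible / Q_total
SHR = 9.5 / 10.7
SHR = 0.888

0.888


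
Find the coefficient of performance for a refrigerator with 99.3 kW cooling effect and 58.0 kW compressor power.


COP = Q_evap / W
COP = 99.3 / 58.0
COP = 1.712

1.712


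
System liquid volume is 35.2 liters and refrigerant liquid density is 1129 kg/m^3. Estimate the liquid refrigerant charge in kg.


Charge = V * rho / 1000
Charge = 35.2 * 1129 / 1000
Charge = 39.74 kg

39.74


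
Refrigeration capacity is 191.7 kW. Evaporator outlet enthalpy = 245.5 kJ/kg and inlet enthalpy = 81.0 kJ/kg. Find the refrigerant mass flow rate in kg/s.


dh = 245.5 - 81.0 = 164.5 kJ/kg
m_dot = Q / dh = 191.7 / 164.5 = 1.1653 kg/s

1.1653


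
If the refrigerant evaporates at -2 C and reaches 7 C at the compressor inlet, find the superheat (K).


Superheat = T_suction - T_evap
Superheat = 7 - (-2)
Superheat = 9 K

9


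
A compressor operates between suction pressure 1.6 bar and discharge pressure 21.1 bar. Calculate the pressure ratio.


PR = P_high / P_low
PR = 21.1 / 1.6
PR = 13.188

13.188


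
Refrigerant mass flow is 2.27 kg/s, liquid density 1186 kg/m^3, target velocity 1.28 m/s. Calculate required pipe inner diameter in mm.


A = m_dot / (rho * v) = 2.27 / (1186 * 1.28) = 0.001495309865 m^2
d = sqrt(4*A/pi) * 1000
d = 43.6 mm

43.6


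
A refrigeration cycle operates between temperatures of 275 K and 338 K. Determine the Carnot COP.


dT = 338 - 275 = 63 K
COP_carnot = T_cold / dT = 275 / 63
COP_carnot = 4.365

4.365


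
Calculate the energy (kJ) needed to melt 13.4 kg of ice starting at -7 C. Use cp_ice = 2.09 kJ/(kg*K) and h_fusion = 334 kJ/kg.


Sensible heat = cp * dT = 2.09 * 7 = 14.63 kJ/kg
Total per kg = 14.63 + 334 = 348.63 kJ/kg
Q = m * total = 13.4 * 348.63
Q = 4671.6 kJ

4671.6


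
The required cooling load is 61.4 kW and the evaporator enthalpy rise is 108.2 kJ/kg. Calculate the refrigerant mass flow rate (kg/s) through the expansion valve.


m_dot = Q / dh
m_dot = 61.4 / 108.2
m_dot = 0.5675 kg/s

0.5675


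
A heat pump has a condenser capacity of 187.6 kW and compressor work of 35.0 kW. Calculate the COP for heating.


COP_hp = Q_cond / W
COP_hp = 187.6 / 35.0
COP_hp = 5.36

5.36


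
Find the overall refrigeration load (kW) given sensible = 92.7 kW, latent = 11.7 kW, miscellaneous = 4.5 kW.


Q_total = Q_s + Q_l + Q_misc
Q_total = 92.7 + 11.7 + 4.5
Q_total = 108.9 kW

108.9


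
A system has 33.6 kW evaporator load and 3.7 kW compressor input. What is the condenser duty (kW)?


Q_cond = Q_evap + W
Q_cond = 33.6 + 3.7
Q_cond = 37.3 kW

37.3


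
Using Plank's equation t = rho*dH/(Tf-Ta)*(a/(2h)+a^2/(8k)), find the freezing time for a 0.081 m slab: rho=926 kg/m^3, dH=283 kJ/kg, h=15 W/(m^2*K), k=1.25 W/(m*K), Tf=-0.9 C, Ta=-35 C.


dT = -0.9 - (-35) = 34.1 K
term1 = a/(2h) = 0.081/(2*15) = 0.0027
term2 = a^2/(8k) = 0.081^2/(8*1.25) = 0.0006561
t = rho*dH*1000/dT * (term1 + term2)
t = 926*283*1000/34.1 * (0.0027 + 0.0006561)
t = 25792 s

25792


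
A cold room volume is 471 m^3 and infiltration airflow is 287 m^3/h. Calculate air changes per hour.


ACH = flow / volume
ACH = 287 / 471
ACH = 0.609

0.609


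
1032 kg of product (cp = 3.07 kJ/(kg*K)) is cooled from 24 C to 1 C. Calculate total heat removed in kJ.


dT = 24 - (1) = 23 K
Q = m * cp * dT = 1032 * 3.07 * 23
Q = 72870 kJ

72870


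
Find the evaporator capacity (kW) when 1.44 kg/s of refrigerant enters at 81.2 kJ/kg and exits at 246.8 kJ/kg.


dh = 246.8 - 81.2 = 165.6 kJ/kg
Q_evap = m_dot * dh = 1.44 * 165.6
Q_evap = 238.46 kW

238.46


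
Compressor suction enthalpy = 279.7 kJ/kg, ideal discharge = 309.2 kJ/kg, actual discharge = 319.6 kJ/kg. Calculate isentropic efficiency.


dh_ideal = 309.2 - 279.7 = 29.5 kJ/kg
dh_actual = 319.6 - 279.7 = 39.9 kJ/kg
eta_s = dh_ideal / dh_actual = 29.5 / 39.9
eta_s = 0.7393

0.7393


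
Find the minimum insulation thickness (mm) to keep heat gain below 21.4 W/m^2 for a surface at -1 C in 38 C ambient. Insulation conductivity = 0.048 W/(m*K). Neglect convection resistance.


dT = 38 - (-1) = 39 K
thickness = k * dT / q_max * 1000
thickness = 0.048 * 39 / 21.4 * 1000
thickness = 87.5 mm

87.5


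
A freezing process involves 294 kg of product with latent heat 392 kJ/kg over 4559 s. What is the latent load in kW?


Q_lat = m * h_fg / t
Q_lat = 294 * 392 / 4559
Q_lat = 25.28 kW

25.28


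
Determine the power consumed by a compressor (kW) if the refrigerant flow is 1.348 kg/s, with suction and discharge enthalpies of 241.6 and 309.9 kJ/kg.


dh = 309.9 - 241.6 = 68.3 kJ/kg
W = m_dot * dh = 1.348 * 68.3 = 92.07 kW

92.07


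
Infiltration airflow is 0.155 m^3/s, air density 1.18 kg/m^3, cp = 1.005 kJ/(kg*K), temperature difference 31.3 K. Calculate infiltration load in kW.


Q = V_dot * rho * cp * dT
Q = 0.155 * 1.18 * 1.005 * 31.3
Q = 5.753 kW

5.753


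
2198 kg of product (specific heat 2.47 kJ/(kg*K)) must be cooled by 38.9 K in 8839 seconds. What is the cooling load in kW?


Q = m * cp * dT / t
Q = 2198 * 2.47 * 38.9 / 8839
Q = 23.893 kW

23.893


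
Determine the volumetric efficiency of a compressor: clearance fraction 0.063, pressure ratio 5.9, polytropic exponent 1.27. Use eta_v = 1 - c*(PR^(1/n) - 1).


PR^(1/n) = 5.9^(1/1.27) = 4.04548027
eta_v = 1 - 0.063 * (4.04548027 - 1)
eta_v = 0.8081

0.8081


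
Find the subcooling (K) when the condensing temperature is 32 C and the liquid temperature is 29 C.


Subcooling = T_cond - T_liquid
Subcooling = 32 - 29
Subcooling = 3 K

3


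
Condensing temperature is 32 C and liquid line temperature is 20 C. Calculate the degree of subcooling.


Subcooling = T_cond - T_liquid
Subcooling = 32 - 20
Subcooling = 12 K

12


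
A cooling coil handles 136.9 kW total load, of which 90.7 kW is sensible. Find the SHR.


SHR = Q_sensible / Q_total
SHR = 90.7 / 136.9
SHR = 0.663

0.663


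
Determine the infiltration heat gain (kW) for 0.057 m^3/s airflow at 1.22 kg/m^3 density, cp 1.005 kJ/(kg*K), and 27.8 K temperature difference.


Q = V_dot * rho * cp * dT
Q = 0.057 * 1.22 * 1.005 * 27.8
Q = 1.943 kW

1.943


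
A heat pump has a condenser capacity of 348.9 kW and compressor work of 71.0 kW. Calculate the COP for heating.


COP_hp = Q_cond / W
COP_hp = 348.9 / 71.0
COP_hp = 4.914

4.914


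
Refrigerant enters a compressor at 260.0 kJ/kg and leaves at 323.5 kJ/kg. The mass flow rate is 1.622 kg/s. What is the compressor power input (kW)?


dh = 323.5 - 260.0 = 63.5 kJ/kg
W = m_dot * dh = 1.622 * 63.5 = 103.0 kW

103.0


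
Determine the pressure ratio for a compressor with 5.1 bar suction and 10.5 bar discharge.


PR = P_high / P_low
PR = 10.5 / 5.1
PR = 2.059

2.059


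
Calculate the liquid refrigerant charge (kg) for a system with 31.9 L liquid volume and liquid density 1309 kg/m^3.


Charge = V * rho / 1000
Charge = 31.9 * 1309 / 1000
Charge = 41.76 kg

41.76


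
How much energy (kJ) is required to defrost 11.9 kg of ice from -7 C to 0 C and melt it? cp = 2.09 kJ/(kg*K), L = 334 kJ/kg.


Sensible heat = cp * dT = 2.09 * 7 = 14.63 kJ/kg
Total per kg = 14.63 + 334 = 348.63 kJ/kg
Q = m * total = 11.9 * 348.63
Q = 4148.7 kJ

4148.7


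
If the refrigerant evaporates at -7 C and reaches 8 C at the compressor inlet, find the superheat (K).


Superheat = T_suction - T_evap
Superheat = 8 - (-7)
Superheat = 15 K

15


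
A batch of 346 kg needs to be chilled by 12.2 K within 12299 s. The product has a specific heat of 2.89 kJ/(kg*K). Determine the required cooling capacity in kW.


Q = m * cp * dT / t
Q = 346 * 2.89 * 12.2 / 12299
Q = 0.992 kW

0.992


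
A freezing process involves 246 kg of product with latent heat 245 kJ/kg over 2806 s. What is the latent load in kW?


Q_lat = m * h_fg / t
Q_lat = 246 * 245 / 2806
Q_lat = 21.48 kW

21.48


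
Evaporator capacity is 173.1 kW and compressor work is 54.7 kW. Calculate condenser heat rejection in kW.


Q_cond = Q_evap + W
Q_cond = 173.1 + 54.7
Q_cond = 227.8 kW

227.8


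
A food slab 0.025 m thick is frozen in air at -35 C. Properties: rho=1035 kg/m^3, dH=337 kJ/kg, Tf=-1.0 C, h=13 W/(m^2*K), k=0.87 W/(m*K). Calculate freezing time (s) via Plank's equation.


dT = -1.0 - (-35) = 34.0 K
term1 = a/(2h) = 0.025/(2*13) = 0.0009615384615
term2 = a^2/(8k) = 0.025^2/(8*0.87) = 0.00008979885057
t = rho*dH*1000/dT * (term1 + term2)
t = 1035*337*1000/34.0 * (0.0009615384615 + 0.00008979885057)
t = 10785 s

10785


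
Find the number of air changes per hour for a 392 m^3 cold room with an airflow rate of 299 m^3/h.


ACH = flow / volume
ACH = 299 / 392
ACH = 0.763

0.763


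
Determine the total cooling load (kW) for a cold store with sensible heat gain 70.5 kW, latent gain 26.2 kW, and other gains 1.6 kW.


Q_total = Q_s + Q_l + Q_misc
Q_total = 70.5 + 26.2 + 1.6
Q_total = 98.3 kW

98.3


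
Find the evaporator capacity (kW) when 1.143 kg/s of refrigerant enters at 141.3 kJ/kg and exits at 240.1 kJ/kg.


dh = 240.1 - 141.3 = 98.8 kJ/kg
Q_evap = m_dot * dh = 1.143 * 98.8
Q_evap = 112.93 kW

112.93


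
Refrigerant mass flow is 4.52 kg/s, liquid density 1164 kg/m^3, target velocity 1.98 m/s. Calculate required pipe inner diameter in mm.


A = m_dot / (rho * v) = 4.52 / (1164 * 1.98) = 0.001961192683 m^2
d = sqrt(4*A/pi) * 1000
d = 50.0 mm

50.0


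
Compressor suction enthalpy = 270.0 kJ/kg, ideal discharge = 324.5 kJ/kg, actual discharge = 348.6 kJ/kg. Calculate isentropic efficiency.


dh_ideal = 324.5 - 270.0 = 54.5 kJ/kg
dh_actual = 348.6 - 270.0 = 78.6 kJ/kg
eta_s = dh_ideal / dh_actual = 54.5 / 78.6
eta_s = 0.6934

0.6934


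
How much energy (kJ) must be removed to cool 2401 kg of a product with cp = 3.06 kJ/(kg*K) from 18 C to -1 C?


dT = 18 - (-1) = 19 K
Q = m * cp * dT = 2401 * 3.06 * 19
Q = 139594 kJ

139594


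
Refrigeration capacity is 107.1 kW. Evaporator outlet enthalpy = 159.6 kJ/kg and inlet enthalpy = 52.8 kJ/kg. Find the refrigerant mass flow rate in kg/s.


dh = 159.6 - 52.8 = 106.8 kJ/kg
m_dot = Q / dh = 107.1 / 106.8 = 1.0028 kg/s

1.0028


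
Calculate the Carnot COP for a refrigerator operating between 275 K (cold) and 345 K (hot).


dT = 345 - 275 = 70 K
COP_carnot = T_cold / dT = 275 / 70
COP_carnot = 3.929

3.929


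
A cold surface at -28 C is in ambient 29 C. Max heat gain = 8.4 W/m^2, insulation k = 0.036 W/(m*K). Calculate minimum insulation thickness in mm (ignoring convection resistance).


dT = 29 - (-28) = 57 K
thickness = k * dT / q_max * 1000
thickness = 0.036 * 57 / 8.4 * 1000
thickness = 244.3 mm

244.3


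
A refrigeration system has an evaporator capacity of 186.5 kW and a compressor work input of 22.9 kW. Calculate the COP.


COP = Q_evap / W
COP = 186.5 / 22.9
COP = 8.144

8.144


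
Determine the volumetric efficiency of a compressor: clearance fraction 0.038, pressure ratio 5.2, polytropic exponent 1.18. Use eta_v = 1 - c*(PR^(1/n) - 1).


PR^(1/n) = 5.2^(1/1.18) = 4.04373321
eta_v = 1 - 0.038 * (4.04373321 - 1)
eta_v = 0.8843

0.8843


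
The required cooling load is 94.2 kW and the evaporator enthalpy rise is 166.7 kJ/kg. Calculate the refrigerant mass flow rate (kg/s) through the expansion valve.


m_dot = Q / dh
m_dot = 94.2 / 166.7
m_dot = 0.5651 kg/s

0.5651


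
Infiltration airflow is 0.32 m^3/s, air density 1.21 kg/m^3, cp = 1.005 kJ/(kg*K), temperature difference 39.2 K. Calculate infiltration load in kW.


Q = V_dot * rho * cp * dT
Q = 0.32 * 1.21 * 1.005 * 39.2
Q = 15.254 kW

15.254


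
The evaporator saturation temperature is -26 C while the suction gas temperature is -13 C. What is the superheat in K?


Superheat = T_suction - T_evap
Superheat = -13 - (-26)
Superheat = 13 K

13


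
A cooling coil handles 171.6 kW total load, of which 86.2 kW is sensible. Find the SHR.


SHR = Q_sensible / Q_total
SHR = 86.2 / 171.6
SHR = 0.502

0.502


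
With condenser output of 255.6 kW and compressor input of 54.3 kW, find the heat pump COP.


COP_hp = Q_cond / W
COP_hp = 255.6 / 54.3
COP_hp = 4.707

4.707


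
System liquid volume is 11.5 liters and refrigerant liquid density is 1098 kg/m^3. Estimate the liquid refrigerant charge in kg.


Charge = V * rho / 1000
Charge = 11.5 * 1098 / 1000
Charge = 12.63 kg

12.63


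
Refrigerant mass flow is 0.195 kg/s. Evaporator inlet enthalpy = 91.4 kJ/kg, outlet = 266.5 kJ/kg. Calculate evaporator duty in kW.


dh = 266.5 - 91.4 = 175.1 kJ/kg
Q_evap = m_dot * dh = 0.195 * 175.1
Q_evap = 34.14 kW

34.14


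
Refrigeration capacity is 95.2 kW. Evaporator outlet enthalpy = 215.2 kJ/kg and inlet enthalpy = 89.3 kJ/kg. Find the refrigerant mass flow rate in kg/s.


dh = 215.2 - 89.3 = 125.9 kJ/kg
m_dot = Q / dh = 95.2 / 125.9 = 0.7562 kg/s

0.7562


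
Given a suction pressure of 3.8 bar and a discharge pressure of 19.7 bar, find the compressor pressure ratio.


PR = P_high / P_low
PR = 19.7 / 3.8
PR = 5.184

5.184


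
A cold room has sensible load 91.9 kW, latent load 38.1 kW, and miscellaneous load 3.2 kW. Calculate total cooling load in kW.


Q_total = Q_s + Q_l + Q_misc
Q_total = 91.9 + 38.1 + 3.2
Q_total = 133.2 kW

133.2


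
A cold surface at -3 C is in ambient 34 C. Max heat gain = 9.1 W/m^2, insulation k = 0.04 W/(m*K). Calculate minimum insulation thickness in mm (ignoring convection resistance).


dT = 34 - (-3) = 37 K
thickness = k * dT / q_max * 1000
thickness = 0.04 * 37 / 9.1 * 1000
thickness = 162.6 mm

162.6


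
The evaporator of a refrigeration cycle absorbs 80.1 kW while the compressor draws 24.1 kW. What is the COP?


COP = Q_evap / W
COP = 80.1 / 24.1
COP = 3.324

3.324


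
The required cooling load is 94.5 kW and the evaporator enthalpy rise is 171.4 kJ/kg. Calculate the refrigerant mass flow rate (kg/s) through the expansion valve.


m_dot = Q / dh
m_dot = 94.5 / 171.4
m_dot = 0.5513 kg/s

0.5513


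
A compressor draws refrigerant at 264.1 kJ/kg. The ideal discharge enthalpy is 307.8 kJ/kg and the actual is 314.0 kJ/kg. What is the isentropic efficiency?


dh_ideal = 307.8 - 264.1 = 43.7 kJ/kg
dh_actual = 314.0 - 264.1 = 49.9 kJ/kg
eta_s = dh_ideal / dh_actual = 43.7 / 49.9
eta_s = 0.8758

0.8758


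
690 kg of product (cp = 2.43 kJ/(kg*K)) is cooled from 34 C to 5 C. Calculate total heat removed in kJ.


dT = 34 - (5) = 29 K
Q = m * cp * dT = 690 * 2.43 * 29
Q = 48624 kJ

48624


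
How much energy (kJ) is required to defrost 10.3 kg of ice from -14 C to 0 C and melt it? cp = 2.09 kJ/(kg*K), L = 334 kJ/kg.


Sensible heat = cp * dT = 2.09 * 14 = 29.26 kJ/kg
Total per kg = 29.26 + 334 = 363.26 kJ/kg
Q = m * total = 10.3 * 363.26
Q = 3741.6 kJ

3741.6


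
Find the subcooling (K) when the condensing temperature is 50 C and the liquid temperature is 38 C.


Subcooling = T_cond - T_liquid
Subcooling = 50 - 38
Subcooling = 12 K

12


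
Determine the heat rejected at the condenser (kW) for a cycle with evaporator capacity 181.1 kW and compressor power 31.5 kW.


Q_cond = Q_evap + W
Q_cond = 181.1 + 31.5
Q_cond = 212.6 kW

212.6


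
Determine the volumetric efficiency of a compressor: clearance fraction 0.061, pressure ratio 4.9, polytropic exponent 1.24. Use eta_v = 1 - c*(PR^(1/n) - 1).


PR^(1/n) = 4.9^(1/1.24) = 3.60254772
eta_v = 1 - 0.061 * (3.60254772 - 1)
eta_v = 0.8412

0.8412


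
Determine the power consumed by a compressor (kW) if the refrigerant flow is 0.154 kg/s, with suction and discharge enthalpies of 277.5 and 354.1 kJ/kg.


dh = 354.1 - 277.5 = 76.6 kJ/kg
W = m_dot * dh = 0.154 * 76.6 = 11.8 kW

11.8


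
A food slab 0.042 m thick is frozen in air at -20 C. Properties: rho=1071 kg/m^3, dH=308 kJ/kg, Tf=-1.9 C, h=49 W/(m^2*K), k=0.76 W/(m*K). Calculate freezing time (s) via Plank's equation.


dT = -1.9 - (-20) = 18.1 K
term1 = a/(2h) = 0.042/(2*49) = 0.0004285714286
term2 = a^2/(8k) = 0.042^2/(8*0.76) = 0.0002901315789
t = rho*dH*1000/dT * (term1 + term2)
t = 1071*308*1000/18.1 * (0.0004285714286 + 0.0002901315789)
t = 13098 s

13098


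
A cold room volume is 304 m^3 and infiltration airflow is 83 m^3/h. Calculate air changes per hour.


ACH = flow / volume
ACH = 83 / 304
ACH = 0.273

0.273


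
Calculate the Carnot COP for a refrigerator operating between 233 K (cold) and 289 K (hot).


dT = 289 - 233 = 56 K
COP_carnot = T_cold / dT = 233 / 56
COP_carnot = 4.161

4.161


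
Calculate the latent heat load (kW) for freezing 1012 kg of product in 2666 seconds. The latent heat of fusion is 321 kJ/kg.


Q_lat = m * h_fg / t
Q_lat = 1012 * 321 / 2666
Q_lat = 121.85 kW

121.85


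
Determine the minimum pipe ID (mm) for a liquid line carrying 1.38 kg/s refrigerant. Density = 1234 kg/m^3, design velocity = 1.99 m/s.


A = m_dot / (rho * v) = 1.38 / (1234 * 1.99) = 0.0005619670476 m^2
d = sqrt(4*A/pi) * 1000
d = 26.7 mm

26.7


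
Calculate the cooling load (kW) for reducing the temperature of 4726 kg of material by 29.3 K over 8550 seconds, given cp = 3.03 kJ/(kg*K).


Q = m * cp * dT / t
Q = 4726 * 3.03 * 29.3 / 8550
Q = 49.072 kW

49.072


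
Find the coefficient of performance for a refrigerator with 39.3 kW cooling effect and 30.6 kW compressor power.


COP = Q_evap / W
COP = 39.3 / 30.6
COP = 1.284

1.284


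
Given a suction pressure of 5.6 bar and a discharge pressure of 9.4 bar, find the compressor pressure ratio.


PR = P_high / P_low
PR = 9.4 / 5.6
PR = 1.679

1.679


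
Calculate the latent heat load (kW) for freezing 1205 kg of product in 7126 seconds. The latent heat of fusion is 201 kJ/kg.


Q_lat = m * h_fg / t
Q_lat = 1205 * 201 / 7126
Q_lat = 33.99 kW

33.99


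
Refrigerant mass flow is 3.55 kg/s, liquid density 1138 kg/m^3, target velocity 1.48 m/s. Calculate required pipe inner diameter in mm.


A = m_dot / (rho * v) = 3.55 / (1138 * 1.48) = 0.002107775614 m^2
d = sqrt(4*A/pi) * 1000
d = 51.8 mm

51.8


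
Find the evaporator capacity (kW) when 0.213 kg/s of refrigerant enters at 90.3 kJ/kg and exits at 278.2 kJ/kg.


dh = 278.2 - 90.3 = 187.9 kJ/kg
Q_evap = m_dot * dh = 0.213 * 187.9
Q_evap = 40.02 kW

40.02


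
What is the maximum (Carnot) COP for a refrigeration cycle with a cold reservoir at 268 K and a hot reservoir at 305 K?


dT = 305 - 268 = 37 K
COP_carnot = T_cold / dT = 268 / 37
COP_carnot = 7.243

7.243


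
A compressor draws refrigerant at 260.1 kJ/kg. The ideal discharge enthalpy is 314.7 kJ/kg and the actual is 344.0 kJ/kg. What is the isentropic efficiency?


dh_ideal = 314.7 - 260.1 = 54.6 kJ/kg
dh_actual = 344.0 - 260.1 = 83.9 kJ/kg
eta_s = dh_ideal / dh_actual = 54.6 / 83.9
eta_s = 0.6508

0.6508


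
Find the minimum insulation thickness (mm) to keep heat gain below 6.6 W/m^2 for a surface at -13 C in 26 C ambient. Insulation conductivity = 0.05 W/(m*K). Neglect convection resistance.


dT = 26 - (-13) = 39 K
thickness = k * dT / q_max * 1000
thickness = 0.05 * 39 / 6.6 * 1000
thickness = 295.5 mm

295.5


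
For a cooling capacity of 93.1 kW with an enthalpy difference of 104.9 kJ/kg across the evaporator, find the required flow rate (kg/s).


m_dot = Q / dh
m_dot = 93.1 / 104.9
m_dot = 0.8875 kg/s

0.8875


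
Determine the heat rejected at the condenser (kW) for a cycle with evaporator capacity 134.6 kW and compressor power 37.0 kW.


Q_cond = Q_evap + W
Q_cond = 134.6 + 37.0
Q_cond = 171.6 kW

171.6


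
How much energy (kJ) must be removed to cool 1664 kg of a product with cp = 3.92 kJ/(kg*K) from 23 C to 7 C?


dT = 23 - (7) = 16 K
Q = m * cp * dT = 1664 * 3.92 * 16
Q = 104366 kJ

104366


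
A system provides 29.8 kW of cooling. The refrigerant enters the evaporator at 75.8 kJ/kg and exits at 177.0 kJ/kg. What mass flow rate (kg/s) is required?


dh = 177.0 - 75.8 = 101.2 kJ/kg
m_dot = Q / dh = 29.8 / 101.2 = 0.2945 kg/s

0.2945


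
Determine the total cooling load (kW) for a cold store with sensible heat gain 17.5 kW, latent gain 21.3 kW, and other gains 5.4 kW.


Q_total = Q_s + Q_l + Q_misc
Q_total = 17.5 + 21.3 + 5.4
Q_total = 44.2 kW

44.2


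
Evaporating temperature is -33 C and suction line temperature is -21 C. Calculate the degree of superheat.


Superheat = T_suction - T_evap
Superheat = -21 - (-33)
Superheat = 12 K

12


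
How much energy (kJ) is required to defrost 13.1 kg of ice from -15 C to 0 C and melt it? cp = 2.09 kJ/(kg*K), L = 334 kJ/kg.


Sensible heat = cp * dT = 2.09 * 15 = 31.35 kJ/kg
Total per kg = 31.35 + 334 = 365.35 kJ/kg
Q = m * total = 13.1 * 365.35
Q = 4786.1 kJ

4786.1


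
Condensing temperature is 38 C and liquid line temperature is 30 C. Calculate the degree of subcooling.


Subcooling = T_cond - T_liquid
Subcooling = 38 - 30
Subcooling = 8 K

8


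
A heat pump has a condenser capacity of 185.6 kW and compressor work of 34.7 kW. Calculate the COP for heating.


COP_hp = Q_cond / W
COP_hp = 185.6 / 34.7
COP_hp = 5.349

5.349


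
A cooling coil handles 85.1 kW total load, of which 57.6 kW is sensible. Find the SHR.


SHR = Q_sensible / Q_total
SHR = 57.6 / 85.1
SHR = 0.677

0.677


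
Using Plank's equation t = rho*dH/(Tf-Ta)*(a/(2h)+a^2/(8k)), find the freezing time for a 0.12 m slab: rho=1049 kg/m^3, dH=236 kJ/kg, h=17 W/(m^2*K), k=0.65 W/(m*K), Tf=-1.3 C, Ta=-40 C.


dT = -1.3 - (-40) = 38.7 K
term1 = a/(2h) = 0.12/(2*17) = 0.003529411765
term2 = a^2/(8k) = 0.12^2/(8*0.65) = 0.002769230769
t = rho*dH*1000/dT * (term1 + term2)
t = 1049*236*1000/38.7 * (0.003529411765 + 0.002769230769)
t = 40292 s

40292


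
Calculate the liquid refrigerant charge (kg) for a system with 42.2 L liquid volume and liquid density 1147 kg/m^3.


Charge = V * rho / 1000
Charge = 42.2 * 1147 / 1000
Charge = 48.4 kg

48.4


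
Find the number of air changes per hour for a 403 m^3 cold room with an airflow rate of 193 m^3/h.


ACH = flow / volume
ACH = 193 / 403
ACH = 0.479

0.479


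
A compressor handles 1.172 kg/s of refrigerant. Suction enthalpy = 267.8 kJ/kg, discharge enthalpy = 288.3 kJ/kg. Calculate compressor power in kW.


dh = 288.3 - 267.8 = 20.5 kJ/kg
W = m_dot * dh = 1.172 * 20.5 = 24.03 kW

24.03


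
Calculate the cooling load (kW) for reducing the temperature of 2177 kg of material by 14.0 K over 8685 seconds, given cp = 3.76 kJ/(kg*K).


Q = m * cp * dT / t
Q = 2177 * 3.76 * 14.0 / 8685
Q = 13.195 kW

13.195
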